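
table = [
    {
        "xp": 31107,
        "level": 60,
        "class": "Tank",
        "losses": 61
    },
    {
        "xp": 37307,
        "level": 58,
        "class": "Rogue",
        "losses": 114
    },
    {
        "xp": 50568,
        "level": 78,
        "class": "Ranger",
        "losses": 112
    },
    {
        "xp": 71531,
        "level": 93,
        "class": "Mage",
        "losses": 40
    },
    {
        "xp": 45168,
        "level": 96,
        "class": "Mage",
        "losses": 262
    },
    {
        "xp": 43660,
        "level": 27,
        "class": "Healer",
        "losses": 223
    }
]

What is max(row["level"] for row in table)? 96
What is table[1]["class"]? "Rogue"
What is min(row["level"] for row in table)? 27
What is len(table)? 6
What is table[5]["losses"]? 223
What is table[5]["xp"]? 43660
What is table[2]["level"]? 78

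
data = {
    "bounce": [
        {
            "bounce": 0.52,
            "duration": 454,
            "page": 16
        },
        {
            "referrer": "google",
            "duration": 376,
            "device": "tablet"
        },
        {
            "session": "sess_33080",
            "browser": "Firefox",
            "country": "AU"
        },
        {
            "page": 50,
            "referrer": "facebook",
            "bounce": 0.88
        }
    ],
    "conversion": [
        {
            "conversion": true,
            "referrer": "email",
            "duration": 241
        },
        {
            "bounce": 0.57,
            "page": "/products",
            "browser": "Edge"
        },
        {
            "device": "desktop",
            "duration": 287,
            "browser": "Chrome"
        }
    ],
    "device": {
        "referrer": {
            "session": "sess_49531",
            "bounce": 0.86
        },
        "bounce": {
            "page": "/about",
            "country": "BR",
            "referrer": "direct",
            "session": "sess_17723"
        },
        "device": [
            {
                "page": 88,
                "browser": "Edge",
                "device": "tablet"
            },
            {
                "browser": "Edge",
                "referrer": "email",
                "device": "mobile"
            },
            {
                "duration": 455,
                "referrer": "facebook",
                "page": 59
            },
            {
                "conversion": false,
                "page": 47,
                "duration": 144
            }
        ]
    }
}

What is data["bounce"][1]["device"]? "tablet"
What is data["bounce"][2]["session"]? "sess_33080"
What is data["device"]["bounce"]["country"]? "BR"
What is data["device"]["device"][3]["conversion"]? False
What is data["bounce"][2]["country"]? "AU"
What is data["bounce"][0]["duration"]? 454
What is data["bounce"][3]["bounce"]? 0.88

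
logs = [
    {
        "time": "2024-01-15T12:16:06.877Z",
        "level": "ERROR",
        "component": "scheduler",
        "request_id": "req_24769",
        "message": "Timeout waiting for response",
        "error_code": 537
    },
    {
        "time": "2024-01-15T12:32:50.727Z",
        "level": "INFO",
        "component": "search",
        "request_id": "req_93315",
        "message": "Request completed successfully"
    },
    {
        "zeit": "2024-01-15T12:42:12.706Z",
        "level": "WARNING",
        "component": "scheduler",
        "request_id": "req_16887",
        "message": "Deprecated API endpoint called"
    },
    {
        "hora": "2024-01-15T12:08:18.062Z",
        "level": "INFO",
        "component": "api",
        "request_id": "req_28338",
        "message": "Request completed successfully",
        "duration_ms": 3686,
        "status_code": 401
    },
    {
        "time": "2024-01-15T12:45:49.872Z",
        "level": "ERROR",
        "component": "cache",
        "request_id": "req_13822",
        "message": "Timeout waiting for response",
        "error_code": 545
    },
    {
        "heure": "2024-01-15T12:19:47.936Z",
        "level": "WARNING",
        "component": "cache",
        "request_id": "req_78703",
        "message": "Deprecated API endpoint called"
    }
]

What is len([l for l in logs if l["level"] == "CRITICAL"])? 0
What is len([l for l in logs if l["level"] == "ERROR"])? 2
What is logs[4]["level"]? "ERROR"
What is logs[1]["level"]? "INFO"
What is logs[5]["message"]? "Deprecated API endpoint called"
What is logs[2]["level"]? "WARNING"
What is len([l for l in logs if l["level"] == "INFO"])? 2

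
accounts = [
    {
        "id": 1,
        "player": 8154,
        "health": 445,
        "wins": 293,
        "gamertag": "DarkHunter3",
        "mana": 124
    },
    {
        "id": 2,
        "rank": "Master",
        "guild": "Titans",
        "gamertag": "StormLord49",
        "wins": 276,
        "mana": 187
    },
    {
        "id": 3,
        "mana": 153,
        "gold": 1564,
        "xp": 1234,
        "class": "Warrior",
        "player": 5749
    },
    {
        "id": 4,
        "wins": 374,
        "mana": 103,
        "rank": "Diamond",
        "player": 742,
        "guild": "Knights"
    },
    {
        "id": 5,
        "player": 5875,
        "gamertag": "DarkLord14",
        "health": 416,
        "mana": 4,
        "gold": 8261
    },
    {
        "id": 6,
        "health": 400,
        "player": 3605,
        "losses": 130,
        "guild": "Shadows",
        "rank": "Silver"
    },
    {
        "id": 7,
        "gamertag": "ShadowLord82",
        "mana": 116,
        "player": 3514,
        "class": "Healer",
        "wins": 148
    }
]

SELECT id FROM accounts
[1, 2, 3, 4, 5, 6, 7]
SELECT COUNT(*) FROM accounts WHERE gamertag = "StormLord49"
1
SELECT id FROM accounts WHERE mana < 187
[1, 3, 4, 5, 7]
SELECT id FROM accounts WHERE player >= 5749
[1, 3, 5]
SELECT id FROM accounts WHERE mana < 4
[]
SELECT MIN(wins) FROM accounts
148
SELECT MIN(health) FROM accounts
400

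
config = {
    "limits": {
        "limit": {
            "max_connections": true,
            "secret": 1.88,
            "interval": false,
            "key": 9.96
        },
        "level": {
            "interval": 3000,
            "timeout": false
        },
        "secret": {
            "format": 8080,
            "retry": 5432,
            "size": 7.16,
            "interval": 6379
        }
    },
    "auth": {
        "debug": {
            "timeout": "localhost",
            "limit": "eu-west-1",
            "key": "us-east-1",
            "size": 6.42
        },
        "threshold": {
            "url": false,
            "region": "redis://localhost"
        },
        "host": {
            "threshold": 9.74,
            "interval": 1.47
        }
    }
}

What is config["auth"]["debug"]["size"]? 6.42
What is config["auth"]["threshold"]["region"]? "redis://localhost"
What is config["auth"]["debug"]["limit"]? "eu-west-1"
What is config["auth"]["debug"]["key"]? "us-east-1"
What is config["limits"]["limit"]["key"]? 9.96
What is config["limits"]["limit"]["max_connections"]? True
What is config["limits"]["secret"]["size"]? 7.16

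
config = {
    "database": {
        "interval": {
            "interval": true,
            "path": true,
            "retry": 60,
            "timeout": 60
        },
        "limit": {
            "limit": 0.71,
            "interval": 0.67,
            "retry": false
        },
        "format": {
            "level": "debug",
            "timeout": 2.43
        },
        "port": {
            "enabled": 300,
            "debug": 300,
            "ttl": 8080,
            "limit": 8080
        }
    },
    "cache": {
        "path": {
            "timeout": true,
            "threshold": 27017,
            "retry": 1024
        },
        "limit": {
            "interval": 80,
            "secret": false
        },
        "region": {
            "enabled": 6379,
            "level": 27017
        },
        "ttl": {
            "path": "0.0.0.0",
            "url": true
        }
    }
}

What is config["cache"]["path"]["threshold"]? 27017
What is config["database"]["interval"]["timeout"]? 60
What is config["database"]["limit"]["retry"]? False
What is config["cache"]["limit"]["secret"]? False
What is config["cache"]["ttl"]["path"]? "0.0.0.0"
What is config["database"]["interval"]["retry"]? 60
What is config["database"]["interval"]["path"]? True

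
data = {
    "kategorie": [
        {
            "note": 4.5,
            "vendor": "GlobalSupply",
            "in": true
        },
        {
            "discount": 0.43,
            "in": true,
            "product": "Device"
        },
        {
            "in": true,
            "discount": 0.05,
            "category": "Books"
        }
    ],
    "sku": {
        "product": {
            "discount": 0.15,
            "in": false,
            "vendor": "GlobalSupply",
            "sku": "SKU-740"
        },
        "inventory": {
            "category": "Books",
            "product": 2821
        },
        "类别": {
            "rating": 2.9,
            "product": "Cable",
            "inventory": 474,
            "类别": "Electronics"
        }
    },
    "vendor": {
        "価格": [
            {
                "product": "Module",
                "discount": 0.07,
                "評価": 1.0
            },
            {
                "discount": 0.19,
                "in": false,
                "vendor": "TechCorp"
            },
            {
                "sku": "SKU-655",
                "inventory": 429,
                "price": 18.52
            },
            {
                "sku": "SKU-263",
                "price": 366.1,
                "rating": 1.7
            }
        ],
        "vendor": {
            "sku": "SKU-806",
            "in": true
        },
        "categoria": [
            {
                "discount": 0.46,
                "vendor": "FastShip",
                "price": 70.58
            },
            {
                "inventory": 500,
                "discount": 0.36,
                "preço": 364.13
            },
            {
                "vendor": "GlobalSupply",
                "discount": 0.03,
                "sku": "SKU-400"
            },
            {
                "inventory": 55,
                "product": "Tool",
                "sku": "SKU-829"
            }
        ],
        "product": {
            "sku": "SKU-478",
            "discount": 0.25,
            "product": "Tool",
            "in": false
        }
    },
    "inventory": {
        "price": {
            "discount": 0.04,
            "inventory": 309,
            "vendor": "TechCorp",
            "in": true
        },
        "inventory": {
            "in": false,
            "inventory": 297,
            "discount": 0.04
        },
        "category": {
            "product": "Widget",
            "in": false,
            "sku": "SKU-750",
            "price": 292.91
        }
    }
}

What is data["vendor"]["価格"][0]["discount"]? 0.07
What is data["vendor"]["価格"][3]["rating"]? 1.7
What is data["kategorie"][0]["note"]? 4.5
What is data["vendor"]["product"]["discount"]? 0.25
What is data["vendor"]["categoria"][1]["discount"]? 0.36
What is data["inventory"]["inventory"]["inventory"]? 297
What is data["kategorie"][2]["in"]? True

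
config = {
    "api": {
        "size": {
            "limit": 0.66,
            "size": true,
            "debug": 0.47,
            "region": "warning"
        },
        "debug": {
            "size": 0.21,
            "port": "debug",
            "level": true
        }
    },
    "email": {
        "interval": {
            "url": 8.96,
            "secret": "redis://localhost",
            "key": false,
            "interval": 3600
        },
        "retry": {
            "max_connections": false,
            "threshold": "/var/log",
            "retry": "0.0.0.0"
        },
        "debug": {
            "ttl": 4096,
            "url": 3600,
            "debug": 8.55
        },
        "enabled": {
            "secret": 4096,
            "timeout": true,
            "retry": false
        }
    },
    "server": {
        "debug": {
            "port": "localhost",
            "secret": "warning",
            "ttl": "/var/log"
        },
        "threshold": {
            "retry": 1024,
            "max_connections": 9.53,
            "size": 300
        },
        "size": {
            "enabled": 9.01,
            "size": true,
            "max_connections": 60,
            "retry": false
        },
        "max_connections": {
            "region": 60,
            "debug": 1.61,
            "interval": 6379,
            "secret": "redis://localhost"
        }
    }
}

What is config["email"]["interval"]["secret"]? "redis://localhost"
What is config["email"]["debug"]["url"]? 3600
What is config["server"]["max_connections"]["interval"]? 6379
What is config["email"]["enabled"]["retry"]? False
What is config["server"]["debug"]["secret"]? "warning"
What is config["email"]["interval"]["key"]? False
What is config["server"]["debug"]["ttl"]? "/var/log"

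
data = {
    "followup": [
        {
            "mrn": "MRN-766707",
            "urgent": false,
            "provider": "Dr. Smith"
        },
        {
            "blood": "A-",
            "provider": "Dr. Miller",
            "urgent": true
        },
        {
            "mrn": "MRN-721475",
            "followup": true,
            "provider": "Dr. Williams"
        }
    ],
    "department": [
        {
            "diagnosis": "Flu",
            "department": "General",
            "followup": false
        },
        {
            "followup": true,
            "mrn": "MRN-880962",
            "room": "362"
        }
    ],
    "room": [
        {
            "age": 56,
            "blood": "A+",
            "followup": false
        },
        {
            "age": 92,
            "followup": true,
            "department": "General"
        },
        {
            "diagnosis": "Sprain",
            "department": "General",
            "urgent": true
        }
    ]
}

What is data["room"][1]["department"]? "General"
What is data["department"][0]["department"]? "General"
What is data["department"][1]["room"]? "362"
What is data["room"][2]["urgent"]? True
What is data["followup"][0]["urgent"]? False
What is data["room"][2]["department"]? "General"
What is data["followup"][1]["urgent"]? True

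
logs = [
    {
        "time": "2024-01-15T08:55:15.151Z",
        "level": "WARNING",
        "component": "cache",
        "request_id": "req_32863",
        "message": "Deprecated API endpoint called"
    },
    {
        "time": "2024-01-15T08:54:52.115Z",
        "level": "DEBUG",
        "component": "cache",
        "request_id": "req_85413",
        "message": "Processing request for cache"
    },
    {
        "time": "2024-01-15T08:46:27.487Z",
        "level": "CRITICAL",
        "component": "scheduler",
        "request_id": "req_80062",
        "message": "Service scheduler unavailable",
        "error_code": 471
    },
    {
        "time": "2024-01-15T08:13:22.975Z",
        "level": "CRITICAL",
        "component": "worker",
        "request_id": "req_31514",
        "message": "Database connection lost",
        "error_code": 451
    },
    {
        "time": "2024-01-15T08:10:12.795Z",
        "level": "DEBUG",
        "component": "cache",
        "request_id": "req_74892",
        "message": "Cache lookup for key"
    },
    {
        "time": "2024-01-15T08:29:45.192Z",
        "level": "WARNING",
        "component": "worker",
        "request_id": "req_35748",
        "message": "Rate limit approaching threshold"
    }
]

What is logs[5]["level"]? "WARNING"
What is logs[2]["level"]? "CRITICAL"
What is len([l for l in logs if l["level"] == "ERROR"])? 0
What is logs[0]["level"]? "WARNING"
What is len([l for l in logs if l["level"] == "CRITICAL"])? 2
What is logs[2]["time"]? "2024-01-15T08:46:27.487Z"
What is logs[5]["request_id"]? "req_35748"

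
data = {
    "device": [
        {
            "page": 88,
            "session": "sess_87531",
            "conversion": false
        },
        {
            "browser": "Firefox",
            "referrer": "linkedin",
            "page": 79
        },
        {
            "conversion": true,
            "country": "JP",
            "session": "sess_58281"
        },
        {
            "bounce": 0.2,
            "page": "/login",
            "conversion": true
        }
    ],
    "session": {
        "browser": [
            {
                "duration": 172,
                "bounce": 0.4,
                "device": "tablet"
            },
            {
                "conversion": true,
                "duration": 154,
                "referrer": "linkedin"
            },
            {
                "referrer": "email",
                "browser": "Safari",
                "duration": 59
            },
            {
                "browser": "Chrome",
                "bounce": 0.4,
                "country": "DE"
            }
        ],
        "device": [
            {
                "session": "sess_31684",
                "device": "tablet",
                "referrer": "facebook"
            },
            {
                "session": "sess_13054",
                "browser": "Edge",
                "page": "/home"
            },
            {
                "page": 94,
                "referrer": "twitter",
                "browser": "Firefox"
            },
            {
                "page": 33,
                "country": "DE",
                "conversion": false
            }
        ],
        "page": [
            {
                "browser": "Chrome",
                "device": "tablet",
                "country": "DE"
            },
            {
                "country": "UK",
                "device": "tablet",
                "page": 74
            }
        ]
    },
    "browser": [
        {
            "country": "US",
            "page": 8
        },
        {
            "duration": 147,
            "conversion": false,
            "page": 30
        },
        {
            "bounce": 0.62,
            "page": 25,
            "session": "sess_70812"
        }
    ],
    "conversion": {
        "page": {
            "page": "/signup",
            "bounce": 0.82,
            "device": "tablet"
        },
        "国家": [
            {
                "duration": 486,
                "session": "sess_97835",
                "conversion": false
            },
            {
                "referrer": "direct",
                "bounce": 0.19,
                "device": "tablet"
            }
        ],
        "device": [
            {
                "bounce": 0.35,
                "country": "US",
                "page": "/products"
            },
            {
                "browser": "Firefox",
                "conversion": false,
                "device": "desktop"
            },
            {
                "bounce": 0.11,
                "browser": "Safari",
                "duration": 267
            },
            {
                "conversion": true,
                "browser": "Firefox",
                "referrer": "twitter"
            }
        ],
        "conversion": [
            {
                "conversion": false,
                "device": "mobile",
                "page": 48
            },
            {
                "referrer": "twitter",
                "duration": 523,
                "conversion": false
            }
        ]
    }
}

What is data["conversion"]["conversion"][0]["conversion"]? False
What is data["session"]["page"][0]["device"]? "tablet"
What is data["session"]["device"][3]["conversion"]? False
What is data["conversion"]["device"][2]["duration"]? 267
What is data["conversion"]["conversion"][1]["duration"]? 523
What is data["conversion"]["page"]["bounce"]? 0.82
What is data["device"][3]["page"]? "/login"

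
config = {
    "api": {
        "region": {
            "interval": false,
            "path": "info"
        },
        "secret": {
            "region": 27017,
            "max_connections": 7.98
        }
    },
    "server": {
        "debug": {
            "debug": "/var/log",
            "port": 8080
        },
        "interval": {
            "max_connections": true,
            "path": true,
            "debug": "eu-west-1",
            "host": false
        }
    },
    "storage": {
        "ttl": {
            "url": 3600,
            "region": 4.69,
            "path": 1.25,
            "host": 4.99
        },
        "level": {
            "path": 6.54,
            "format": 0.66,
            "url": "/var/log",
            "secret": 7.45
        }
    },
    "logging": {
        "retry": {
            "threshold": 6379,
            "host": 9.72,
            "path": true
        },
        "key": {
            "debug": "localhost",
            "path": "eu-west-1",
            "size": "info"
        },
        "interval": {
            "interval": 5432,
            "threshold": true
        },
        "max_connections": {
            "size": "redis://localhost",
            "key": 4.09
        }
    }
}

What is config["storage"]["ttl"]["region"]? 4.69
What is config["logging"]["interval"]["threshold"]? True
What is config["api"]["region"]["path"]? "info"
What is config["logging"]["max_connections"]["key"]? 4.09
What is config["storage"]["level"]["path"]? 6.54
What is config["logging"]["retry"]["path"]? True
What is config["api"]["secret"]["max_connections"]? 7.98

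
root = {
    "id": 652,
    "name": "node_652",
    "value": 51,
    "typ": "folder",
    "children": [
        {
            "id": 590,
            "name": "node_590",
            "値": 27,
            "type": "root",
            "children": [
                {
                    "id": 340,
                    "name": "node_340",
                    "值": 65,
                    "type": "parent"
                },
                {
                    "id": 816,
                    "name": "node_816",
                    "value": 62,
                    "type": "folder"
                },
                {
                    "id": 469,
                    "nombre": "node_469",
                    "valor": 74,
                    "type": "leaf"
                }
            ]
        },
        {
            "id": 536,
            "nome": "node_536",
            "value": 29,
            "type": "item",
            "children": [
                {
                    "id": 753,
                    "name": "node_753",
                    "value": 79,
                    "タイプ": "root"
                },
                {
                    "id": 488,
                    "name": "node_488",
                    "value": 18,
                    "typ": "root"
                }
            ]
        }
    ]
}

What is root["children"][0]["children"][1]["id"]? 816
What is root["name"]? "node_652"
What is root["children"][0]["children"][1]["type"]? "folder"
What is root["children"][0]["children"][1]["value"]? 62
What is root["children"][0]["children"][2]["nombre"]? "node_469"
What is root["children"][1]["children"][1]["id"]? 488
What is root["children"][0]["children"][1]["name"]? "node_816"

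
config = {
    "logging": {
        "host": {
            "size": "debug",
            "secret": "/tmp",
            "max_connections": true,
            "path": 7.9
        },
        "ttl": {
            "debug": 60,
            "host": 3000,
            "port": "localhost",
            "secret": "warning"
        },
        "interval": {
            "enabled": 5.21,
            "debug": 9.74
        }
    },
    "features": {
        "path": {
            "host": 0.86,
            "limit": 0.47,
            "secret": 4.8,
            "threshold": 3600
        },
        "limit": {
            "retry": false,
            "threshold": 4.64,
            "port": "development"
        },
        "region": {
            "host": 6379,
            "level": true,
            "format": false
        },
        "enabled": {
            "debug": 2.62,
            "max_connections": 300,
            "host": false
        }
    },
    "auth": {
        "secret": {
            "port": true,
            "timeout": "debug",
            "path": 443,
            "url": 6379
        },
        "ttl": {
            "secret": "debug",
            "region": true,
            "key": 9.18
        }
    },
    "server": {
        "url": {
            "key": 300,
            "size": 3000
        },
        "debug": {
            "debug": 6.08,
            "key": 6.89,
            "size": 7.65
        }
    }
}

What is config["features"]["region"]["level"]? True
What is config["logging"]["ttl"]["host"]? 3000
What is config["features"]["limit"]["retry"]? False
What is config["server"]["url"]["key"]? 300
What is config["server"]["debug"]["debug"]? 6.08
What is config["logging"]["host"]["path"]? 7.9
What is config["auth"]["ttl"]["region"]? True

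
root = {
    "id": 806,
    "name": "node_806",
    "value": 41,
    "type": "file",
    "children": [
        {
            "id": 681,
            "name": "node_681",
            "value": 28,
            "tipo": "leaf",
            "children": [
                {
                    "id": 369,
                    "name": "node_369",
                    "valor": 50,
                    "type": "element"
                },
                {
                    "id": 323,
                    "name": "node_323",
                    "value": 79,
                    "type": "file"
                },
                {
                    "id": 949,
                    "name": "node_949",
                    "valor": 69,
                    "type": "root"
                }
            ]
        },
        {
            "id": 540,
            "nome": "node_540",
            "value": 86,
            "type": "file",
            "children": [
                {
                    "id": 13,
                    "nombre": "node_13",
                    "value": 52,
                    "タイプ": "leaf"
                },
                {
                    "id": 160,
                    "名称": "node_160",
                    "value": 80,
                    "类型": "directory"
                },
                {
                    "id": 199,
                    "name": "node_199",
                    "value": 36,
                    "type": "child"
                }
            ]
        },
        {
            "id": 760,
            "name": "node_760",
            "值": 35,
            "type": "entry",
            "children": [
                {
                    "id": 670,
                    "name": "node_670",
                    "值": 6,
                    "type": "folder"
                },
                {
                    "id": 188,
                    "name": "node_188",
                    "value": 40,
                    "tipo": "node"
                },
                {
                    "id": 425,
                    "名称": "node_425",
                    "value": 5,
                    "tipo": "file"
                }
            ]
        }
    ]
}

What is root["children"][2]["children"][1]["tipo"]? "node"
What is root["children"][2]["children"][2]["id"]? 425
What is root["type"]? "file"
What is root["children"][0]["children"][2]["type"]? "root"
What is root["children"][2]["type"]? "entry"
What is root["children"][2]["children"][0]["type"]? "folder"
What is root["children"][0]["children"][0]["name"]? "node_369"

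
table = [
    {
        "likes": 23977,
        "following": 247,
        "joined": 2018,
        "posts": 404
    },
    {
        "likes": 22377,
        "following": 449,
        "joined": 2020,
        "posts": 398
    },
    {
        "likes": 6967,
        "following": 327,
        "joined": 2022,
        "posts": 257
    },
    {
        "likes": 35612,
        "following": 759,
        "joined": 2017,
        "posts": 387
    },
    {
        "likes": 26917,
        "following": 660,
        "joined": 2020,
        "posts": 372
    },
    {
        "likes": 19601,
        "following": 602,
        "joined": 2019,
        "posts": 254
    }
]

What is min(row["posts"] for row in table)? 254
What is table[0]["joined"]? 2018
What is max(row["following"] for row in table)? 759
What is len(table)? 6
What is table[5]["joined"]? 2019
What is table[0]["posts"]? 404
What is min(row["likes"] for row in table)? 6967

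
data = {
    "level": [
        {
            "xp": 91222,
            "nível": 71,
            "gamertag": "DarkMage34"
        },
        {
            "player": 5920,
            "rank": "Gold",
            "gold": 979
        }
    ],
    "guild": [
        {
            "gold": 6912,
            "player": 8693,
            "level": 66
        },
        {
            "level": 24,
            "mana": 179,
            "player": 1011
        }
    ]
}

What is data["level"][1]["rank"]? "Gold"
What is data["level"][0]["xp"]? 91222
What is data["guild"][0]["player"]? 8693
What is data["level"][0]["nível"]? 71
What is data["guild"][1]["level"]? 24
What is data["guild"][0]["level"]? 66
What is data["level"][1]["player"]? 5920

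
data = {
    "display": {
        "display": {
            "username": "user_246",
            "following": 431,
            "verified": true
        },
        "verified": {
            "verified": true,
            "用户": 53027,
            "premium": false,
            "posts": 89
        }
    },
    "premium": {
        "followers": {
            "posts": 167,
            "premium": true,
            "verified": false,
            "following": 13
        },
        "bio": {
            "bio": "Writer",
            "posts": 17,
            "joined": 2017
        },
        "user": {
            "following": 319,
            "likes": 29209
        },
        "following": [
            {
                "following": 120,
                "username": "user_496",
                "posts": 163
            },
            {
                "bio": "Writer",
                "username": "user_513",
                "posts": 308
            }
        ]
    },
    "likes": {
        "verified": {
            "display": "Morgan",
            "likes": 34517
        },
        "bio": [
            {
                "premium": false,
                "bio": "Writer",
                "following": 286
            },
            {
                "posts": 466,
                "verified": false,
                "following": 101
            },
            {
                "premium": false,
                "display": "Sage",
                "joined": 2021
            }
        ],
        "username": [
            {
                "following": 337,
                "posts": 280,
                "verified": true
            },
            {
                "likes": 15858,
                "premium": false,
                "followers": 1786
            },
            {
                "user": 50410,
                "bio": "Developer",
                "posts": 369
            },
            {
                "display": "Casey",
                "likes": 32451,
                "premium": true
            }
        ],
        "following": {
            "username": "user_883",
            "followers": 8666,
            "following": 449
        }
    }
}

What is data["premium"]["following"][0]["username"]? "user_496"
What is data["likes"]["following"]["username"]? "user_883"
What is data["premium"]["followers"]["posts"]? 167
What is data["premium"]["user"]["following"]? 319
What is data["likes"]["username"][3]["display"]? "Casey"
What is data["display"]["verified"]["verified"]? True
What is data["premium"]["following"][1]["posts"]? 308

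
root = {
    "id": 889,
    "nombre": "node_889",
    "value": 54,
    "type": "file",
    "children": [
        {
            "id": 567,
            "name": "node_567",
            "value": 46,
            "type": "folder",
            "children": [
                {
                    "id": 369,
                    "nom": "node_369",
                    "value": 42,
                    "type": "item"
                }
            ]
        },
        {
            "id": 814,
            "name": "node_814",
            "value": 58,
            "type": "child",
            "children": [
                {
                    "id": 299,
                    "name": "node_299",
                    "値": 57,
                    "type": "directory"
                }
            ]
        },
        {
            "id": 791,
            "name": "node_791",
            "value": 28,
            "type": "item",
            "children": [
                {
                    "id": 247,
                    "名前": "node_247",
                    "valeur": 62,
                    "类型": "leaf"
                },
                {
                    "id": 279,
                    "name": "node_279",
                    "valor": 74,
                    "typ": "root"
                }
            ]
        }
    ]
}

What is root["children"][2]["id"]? 791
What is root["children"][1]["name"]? "node_814"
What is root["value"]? 54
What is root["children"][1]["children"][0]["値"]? 57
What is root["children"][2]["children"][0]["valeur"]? 62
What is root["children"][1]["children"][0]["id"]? 299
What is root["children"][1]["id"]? 814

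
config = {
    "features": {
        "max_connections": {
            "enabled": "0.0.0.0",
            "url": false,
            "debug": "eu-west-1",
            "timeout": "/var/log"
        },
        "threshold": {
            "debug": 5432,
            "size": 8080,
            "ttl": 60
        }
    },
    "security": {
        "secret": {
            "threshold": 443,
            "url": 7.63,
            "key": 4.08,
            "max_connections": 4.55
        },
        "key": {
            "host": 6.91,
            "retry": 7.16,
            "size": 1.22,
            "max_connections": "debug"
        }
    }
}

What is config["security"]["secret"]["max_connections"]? 4.55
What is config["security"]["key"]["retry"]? 7.16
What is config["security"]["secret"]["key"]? 4.08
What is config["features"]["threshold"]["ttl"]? 60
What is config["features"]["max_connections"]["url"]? False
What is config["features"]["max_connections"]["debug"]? "eu-west-1"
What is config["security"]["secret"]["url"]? 7.63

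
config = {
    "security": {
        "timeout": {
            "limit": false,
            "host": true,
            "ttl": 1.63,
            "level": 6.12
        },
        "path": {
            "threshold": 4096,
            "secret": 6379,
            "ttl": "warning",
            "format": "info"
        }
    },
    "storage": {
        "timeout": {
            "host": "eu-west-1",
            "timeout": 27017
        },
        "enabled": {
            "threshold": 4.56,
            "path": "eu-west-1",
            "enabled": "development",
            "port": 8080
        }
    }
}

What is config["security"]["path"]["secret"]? 6379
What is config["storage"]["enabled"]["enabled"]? "development"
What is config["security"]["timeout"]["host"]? True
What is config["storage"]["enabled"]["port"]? 8080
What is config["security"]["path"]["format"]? "info"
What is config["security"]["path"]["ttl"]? "warning"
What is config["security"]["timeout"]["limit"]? False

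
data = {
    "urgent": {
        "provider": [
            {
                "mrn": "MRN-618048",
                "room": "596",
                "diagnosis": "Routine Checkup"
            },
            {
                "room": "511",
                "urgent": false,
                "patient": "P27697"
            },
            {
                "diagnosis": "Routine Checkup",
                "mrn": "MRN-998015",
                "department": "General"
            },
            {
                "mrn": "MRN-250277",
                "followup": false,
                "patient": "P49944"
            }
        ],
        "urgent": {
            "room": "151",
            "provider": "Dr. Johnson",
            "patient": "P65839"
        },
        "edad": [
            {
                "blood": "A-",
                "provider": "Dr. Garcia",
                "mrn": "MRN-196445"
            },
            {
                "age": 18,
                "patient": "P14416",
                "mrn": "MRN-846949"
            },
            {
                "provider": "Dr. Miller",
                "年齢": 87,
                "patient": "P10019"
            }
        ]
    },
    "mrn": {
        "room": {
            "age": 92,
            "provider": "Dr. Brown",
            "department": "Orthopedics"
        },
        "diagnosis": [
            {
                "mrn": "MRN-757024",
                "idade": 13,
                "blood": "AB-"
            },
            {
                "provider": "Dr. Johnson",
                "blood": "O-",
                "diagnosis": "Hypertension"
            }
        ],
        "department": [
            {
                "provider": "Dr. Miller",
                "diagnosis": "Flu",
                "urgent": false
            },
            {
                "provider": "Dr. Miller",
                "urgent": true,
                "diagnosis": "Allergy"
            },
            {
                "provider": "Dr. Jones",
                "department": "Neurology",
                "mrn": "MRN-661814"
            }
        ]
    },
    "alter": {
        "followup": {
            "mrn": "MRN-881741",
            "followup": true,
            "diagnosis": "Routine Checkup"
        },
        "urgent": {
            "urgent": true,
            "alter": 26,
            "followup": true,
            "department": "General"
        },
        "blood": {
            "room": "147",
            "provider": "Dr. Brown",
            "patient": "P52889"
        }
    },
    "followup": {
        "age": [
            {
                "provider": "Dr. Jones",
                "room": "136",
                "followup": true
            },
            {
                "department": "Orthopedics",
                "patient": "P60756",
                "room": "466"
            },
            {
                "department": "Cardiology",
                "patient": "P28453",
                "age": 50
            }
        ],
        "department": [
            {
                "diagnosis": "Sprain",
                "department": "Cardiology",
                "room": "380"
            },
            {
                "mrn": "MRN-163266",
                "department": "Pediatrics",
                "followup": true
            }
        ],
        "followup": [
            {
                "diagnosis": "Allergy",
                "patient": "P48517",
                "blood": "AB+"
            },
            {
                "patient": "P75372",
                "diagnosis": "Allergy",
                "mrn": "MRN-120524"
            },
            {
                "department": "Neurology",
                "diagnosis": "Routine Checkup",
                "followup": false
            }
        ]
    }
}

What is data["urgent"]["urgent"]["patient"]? "P65839"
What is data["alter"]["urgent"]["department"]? "General"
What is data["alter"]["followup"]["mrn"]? "MRN-881741"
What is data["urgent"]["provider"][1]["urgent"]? False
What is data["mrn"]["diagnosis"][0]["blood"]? "AB-"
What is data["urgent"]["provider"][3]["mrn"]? "MRN-250277"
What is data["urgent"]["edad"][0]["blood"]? "A-"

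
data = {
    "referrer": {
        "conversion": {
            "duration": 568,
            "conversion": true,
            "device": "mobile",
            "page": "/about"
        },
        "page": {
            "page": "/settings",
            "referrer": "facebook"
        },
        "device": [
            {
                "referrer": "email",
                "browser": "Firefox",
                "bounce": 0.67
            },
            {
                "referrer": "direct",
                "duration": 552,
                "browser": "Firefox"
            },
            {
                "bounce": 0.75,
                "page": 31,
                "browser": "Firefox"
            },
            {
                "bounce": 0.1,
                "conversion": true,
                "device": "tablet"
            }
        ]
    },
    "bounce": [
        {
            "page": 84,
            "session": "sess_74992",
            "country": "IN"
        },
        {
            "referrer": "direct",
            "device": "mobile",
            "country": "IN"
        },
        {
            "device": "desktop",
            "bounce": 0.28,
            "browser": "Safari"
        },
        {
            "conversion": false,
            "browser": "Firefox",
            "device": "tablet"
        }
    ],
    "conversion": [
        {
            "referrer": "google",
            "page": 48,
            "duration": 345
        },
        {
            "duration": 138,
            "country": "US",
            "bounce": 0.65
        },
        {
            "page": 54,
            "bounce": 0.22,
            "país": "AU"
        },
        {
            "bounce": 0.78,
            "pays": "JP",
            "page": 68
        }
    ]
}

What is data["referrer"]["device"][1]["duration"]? 552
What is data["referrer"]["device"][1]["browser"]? "Firefox"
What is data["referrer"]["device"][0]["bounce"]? 0.67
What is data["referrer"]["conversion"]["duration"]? 568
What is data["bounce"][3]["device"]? "tablet"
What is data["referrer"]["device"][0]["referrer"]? "email"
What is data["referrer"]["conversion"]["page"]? "/about"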